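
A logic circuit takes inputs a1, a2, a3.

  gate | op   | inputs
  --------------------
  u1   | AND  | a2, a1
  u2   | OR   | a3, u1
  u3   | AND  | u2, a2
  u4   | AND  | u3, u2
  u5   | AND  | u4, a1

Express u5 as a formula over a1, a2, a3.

(((a3 OR (a2 AND a1)) AND a2) AND (a3 OR (a2 AND a1))) AND a1

u1 = a2 AND a1
u2 = a3 OR u1 = a3 OR (a2 AND a1)
u3 = u2 AND a2 = (a3 OR (a2 AND a1)) AND a2
u4 = u3 AND u2 = ((a3 OR (a2 AND a1)) AND a2) AND (a3 OR (a2 AND a1))
u5 = u4 AND a1 = (((a3 OR (a2 AND a1)) AND a2) AND (a3 OR (a2 AND a1))) AND a1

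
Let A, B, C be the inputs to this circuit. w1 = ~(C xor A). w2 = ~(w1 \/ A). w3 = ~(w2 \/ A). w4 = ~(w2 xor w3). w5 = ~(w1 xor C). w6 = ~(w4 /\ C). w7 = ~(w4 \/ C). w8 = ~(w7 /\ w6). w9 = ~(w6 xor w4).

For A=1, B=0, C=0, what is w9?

1

w1 = ~(0 xor 1) = 0
w2 = ~(0 \/ 1) = 0
w3 = ~(0 \/ 1) = 0
w4 = ~(0 xor 0) = 1
w6 = ~(1 /\ 0) = 1
w9 = ~(1 xor 1) = 1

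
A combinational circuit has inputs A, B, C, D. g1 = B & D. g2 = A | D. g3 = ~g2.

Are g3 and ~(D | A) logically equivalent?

g2 = A | D
g3 = ~g2 = ~(A | D)
At A=0, B=0, C=0, D=1: circuit gives 0, formula gives 0.
At A=0, B=0, C=0, D=0: circuit gives 1, formula gives 1.
Agrees on all 16 inputs.

Yes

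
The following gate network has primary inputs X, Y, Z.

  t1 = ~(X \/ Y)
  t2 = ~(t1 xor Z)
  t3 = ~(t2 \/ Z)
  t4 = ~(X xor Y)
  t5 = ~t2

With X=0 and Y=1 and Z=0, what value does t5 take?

t1 = ~(0 \/ 1) = 0
t2 = ~(0 xor 0) = 1
t5 = ~1 = 0

0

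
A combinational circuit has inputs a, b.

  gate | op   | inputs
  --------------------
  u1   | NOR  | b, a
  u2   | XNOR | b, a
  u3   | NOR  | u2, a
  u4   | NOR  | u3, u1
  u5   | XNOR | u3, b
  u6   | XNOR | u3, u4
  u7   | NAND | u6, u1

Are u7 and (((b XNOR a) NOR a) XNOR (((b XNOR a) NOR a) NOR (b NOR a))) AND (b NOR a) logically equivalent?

No

u1 = b NOR a
u2 = b XNOR a
u3 = u2 NOR a = (b XNOR a) NOR a
u4 = u3 NOR u1 = ((b XNOR a) NOR a) NOR (b NOR a)
u6 = u3 XNOR u4 = ((b XNOR a) NOR a) XNOR (((b XNOR a) NOR a) NOR (b NOR a))
u7 = u6 NAND u1 = (((b XNOR a) NOR a) XNOR (((b XNOR a) NOR a) NOR (b NOR a))) NAND (b NOR a)
At a=0, b=0: circuit gives 0, formula gives 1.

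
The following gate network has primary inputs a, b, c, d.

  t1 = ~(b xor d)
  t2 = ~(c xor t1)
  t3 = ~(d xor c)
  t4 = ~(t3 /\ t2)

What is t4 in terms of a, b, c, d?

t1 = ~(b xor d)
t2 = ~(c xor t1) = ~(c xor (~(b xor d)))
t3 = ~(d xor c)
t4 = ~(t3 /\ t2) = ~((~(d xor c)) /\ (~(c xor (~(b xor d)))))

~((~(d xor c)) /\ (~(c xor (~(b xor d)))))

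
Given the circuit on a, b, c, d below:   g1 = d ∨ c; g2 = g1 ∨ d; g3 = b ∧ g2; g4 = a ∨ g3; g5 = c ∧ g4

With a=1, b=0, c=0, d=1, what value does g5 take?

g1 = 1 ∨ 0 = 1
g2 = 1 ∨ 1 = 1
g3 = 0 ∧ 1 = 0
g4 = 1 ∨ 0 = 1
g5 = 0 ∧ 1 = 0

0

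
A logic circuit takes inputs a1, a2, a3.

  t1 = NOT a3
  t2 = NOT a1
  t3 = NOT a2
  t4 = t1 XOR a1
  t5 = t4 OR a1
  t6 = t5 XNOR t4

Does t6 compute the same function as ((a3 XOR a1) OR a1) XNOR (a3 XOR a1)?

t1 = NOT a3
t4 = t1 XOR a1 = NOT a3 XOR a1
t5 = t4 OR a1 = (NOT a3 XOR a1) OR a1
t6 = t5 XNOR t4 = ((NOT a3 XOR a1) OR a1) XNOR (NOT a3 XOR a1)
At a1=1, a2=0, a3=0: circuit gives 0, formula gives 1.

No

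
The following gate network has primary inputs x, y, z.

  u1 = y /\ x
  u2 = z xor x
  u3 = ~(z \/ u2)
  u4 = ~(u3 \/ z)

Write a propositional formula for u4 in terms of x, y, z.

u2 = z xor x
u3 = ~(z \/ u2) = ~(z \/ (z xor x))
u4 = ~(u3 \/ z) = ~((~(z \/ (z xor x))) \/ z)

~((~(z \/ (z xor x))) \/ z)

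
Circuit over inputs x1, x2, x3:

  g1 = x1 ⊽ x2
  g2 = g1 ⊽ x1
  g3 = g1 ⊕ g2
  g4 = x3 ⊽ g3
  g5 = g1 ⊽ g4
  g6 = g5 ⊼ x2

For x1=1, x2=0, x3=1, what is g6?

g1 = 1 ⊽ 0 = 0
g2 = 0 ⊽ 1 = 0
g3 = 0 ⊕ 0 = 0
g4 = 1 ⊽ 0 = 0
g5 = 0 ⊽ 0 = 1
g6 = 1 ⊼ 0 = 1

1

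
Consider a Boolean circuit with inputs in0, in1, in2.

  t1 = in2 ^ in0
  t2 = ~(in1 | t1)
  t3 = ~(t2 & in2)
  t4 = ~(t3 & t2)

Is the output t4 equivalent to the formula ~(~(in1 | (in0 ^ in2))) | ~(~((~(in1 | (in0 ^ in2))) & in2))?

Yes

t1 = in2 ^ in0
t2 = ~(in1 | t1) = ~(in1 | (in2 ^ in0))
t3 = ~(t2 & in2) = ~((~(in1 | (in2 ^ in0))) & in2)
t4 = ~(t3 & t2) = ~((~((~(in1 | (in2 ^ in0))) & in2)) & (~(in1 | (in2 ^ in0))))
At in0=0, in1=0, in2=0: circuit gives 0, formula gives 0.
At in0=0, in1=0, in2=1: circuit gives 1, formula gives 1.
Agrees on all 8 inputs.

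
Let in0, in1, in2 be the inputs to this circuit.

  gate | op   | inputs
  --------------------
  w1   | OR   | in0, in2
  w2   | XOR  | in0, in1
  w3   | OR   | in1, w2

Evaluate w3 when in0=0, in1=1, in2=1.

1

w2 = 0 XOR 1 = 1
w3 = 1 OR 1 = 1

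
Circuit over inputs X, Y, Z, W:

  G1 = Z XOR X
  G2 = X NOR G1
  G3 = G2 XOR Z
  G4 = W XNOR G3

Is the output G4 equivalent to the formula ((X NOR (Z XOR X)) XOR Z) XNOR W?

G1 = Z XOR X
G2 = X NOR G1 = X NOR (Z XOR X)
G3 = G2 XOR Z = (X NOR (Z XOR X)) XOR Z
G4 = W XNOR G3 = W XNOR ((X NOR (Z XOR X)) XOR Z)
At X=0, Y=0, Z=0, W=0: circuit gives 0, formula gives 0.
At X=0, Y=0, Z=0, W=1: circuit gives 1, formula gives 1.
Agrees on all 16 inputs.

Yes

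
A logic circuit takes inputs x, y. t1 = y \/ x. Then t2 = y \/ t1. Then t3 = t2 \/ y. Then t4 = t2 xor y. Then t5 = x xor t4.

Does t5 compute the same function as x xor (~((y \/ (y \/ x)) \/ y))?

No

t1 = y \/ x
t2 = y \/ t1 = y \/ (y \/ x)
t4 = t2 xor y = (y \/ (y \/ x)) xor y
t5 = x xor t4 = x xor ((y \/ (y \/ x)) xor y)
At x=0, y=0: circuit gives 0, formula gives 1.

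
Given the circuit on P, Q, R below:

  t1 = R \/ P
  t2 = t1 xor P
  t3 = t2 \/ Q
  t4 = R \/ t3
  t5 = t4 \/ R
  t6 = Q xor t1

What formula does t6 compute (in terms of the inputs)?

Q xor (R \/ P)

t1 = R \/ P
t6 = Q xor t1 = Q xor (R \/ P)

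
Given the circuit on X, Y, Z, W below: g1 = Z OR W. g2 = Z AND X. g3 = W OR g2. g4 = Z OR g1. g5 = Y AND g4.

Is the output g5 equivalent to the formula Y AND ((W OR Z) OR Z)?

g1 = Z OR W
g4 = Z OR g1 = Z OR (Z OR W)
g5 = Y AND g4 = Y AND (Z OR (Z OR W))
At X=0, Y=0, Z=0, W=0: circuit gives 0, formula gives 0.
At X=0, Y=1, Z=0, W=1: circuit gives 1, formula gives 1.
Agrees on all 16 inputs.

Yes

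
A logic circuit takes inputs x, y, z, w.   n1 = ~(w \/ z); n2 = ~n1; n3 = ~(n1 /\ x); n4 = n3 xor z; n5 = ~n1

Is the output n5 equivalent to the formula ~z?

n1 = ~(w \/ z)
n5 = ~n1 = ~(~(w \/ z))
At x=0, y=0, z=0, w=0: circuit gives 0, formula gives 1.

No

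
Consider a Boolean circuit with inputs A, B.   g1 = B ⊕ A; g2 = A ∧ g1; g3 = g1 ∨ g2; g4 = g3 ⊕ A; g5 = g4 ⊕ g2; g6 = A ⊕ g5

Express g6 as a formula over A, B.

A ⊕ ((((B ⊕ A) ∨ (A ∧ (B ⊕ A))) ⊕ A) ⊕ (A ∧ (B ⊕ A)))

g1 = B ⊕ A
g2 = A ∧ g1 = A ∧ (B ⊕ A)
g3 = g1 ∨ g2 = (B ⊕ A) ∨ (A ∧ (B ⊕ A))
g4 = g3 ⊕ A = ((B ⊕ A) ∨ (A ∧ (B ⊕ A))) ⊕ A
g5 = g4 ⊕ g2 = (((B ⊕ A) ∨ (A ∧ (B ⊕ A))) ⊕ A) ⊕ (A ∧ (B ⊕ A))
g6 = A ⊕ g5 = A ⊕ ((((B ⊕ A) ∨ (A ∧ (B ⊕ A))) ⊕ A) ⊕ (A ∧ (B ⊕ A)))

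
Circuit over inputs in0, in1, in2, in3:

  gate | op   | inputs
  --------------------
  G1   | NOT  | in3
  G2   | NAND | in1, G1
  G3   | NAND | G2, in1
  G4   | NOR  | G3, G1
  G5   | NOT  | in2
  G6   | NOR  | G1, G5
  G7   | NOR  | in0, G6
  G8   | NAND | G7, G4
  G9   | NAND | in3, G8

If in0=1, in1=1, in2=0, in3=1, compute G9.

0

G1 = NOT 1 = 0
G2 = 1 NAND 0 = 1
G3 = 1 NAND 1 = 0
G4 = 0 NOR 0 = 1
G5 = NOT 0 = 1
G6 = 0 NOR 1 = 0
G7 = 1 NOR 0 = 0
G8 = 0 NAND 1 = 1
G9 = 1 NAND 1 = 0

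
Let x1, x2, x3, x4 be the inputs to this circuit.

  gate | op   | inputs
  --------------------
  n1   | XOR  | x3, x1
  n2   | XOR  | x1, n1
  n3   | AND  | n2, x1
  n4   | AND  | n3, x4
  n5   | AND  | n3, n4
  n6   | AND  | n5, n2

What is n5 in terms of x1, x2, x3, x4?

n1 = x3 XOR x1
n2 = x1 XOR n1 = x1 XOR (x3 XOR x1)
n3 = n2 AND x1 = (x1 XOR (x3 XOR x1)) AND x1
n4 = n3 AND x4 = ((x1 XOR (x3 XOR x1)) AND x1) AND x4
n5 = n3 AND n4 = ((x1 XOR (x3 XOR x1)) AND x1) AND (((x1 XOR (x3 XOR x1)) AND x1) AND x4)

((x1 XOR (x3 XOR x1)) AND x1) AND (((x1 XOR (x3 XOR x1)) AND x1) AND x4)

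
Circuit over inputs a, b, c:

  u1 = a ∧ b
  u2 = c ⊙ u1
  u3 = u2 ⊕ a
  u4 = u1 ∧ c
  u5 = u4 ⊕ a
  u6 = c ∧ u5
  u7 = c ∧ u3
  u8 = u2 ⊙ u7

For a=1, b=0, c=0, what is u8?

u1 = 1 ∧ 0 = 0
u2 = 0 ⊙ 0 = 1
u3 = 1 ⊕ 1 = 0
u7 = 0 ∧ 0 = 0
u8 = 1 ⊙ 0 = 0

0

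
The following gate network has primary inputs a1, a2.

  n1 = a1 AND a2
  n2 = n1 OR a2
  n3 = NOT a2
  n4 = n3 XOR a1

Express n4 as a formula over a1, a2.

n3 = NOT a2
n4 = n3 XOR a1 = NOT a2 XOR a1

NOT a2 XOR a1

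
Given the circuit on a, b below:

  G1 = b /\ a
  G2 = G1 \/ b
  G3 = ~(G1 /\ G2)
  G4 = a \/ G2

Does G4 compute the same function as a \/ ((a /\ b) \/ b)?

Yes

G1 = b /\ a
G2 = G1 \/ b = (b /\ a) \/ b
G4 = a \/ G2 = a \/ ((b /\ a) \/ b)
At a=0, b=0: circuit gives 0, formula gives 0.
At a=0, b=1: circuit gives 1, formula gives 1.
Agrees on all 4 inputs.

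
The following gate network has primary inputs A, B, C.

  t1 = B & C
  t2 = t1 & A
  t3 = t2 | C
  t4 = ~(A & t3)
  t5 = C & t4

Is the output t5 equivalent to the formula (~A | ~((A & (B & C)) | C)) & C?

t1 = B & C
t2 = t1 & A = (B & C) & A
t3 = t2 | C = ((B & C) & A) | C
t4 = ~(A & t3) = ~(A & (((B & C) & A) | C))
t5 = C & t4 = C & (~(A & (((B & C) & A) | C)))
At A=0, B=0, C=0: circuit gives 0, formula gives 0.
At A=0, B=0, C=1: circuit gives 1, formula gives 1.
Agrees on all 8 inputs.

Yes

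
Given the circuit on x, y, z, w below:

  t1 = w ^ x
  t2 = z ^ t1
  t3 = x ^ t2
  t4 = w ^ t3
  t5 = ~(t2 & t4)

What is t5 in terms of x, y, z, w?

t1 = w ^ x
t2 = z ^ t1 = z ^ (w ^ x)
t3 = x ^ t2 = x ^ (z ^ (w ^ x))
t4 = w ^ t3 = w ^ (x ^ (z ^ (w ^ x)))
t5 = ~(t2 & t4) = ~((z ^ (w ^ x)) & (w ^ (x ^ (z ^ (w ^ x)))))

~((z ^ (w ^ x)) & (w ^ (x ^ (z ^ (w ^ x)))))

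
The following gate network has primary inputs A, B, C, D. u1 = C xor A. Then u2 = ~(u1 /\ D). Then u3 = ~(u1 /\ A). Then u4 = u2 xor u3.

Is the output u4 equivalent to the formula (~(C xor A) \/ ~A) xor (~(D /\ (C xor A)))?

Yes

u1 = C xor A
u2 = ~(u1 /\ D) = ~((C xor A) /\ D)
u3 = ~(u1 /\ A) = ~((C xor A) /\ A)
u4 = u2 xor u3 = (~((C xor A) /\ D)) xor (~((C xor A) /\ A))
At A=0, B=0, C=0, D=0: circuit gives 0, formula gives 0.
At A=0, B=0, C=1, D=1: circuit gives 1, formula gives 1.
Agrees on all 16 inputs.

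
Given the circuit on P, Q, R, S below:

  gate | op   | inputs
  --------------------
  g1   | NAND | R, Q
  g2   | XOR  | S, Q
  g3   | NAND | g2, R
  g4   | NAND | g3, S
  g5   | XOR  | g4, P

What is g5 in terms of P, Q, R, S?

(((S XOR Q) NAND R) NAND S) XOR P

g2 = S XOR Q
g3 = g2 NAND R = (S XOR Q) NAND R
g4 = g3 NAND S = ((S XOR Q) NAND R) NAND S
g5 = g4 XOR P = (((S XOR Q) NAND R) NAND S) XOR P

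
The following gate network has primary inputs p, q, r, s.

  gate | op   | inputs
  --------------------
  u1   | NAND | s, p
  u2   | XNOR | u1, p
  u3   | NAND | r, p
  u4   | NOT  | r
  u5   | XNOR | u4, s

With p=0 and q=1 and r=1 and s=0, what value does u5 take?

1

u4 = NOT 1 = 0
u5 = 0 XNOR 0 = 1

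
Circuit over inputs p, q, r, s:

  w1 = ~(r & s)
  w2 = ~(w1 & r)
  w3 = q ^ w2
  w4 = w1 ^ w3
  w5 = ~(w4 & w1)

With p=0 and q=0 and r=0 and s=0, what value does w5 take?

w1 = ~(0 & 0) = 1
w2 = ~(1 & 0) = 1
w3 = 0 ^ 1 = 1
w4 = 1 ^ 1 = 0
w5 = ~(0 & 1) = 1

1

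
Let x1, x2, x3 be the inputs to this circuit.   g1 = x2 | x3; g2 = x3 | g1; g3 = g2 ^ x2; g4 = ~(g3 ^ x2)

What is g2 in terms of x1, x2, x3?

x3 | (x2 | x3)

g1 = x2 | x3
g2 = x3 | g1 = x3 | (x2 | x3)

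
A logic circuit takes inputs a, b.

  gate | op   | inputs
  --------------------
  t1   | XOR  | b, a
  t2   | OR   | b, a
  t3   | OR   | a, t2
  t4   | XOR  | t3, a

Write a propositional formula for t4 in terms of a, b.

t2 = b OR a
t3 = a OR t2 = a OR (b OR a)
t4 = t3 XOR a = (a OR (b OR a)) XOR a

(a OR (b OR a)) XOR a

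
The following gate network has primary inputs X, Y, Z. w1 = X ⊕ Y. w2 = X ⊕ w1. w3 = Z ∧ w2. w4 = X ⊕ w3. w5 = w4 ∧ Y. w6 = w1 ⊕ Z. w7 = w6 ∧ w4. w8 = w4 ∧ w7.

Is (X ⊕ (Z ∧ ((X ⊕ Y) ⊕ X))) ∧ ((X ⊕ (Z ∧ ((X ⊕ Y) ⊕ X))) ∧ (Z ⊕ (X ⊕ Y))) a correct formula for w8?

w1 = X ⊕ Y
w2 = X ⊕ w1 = X ⊕ (X ⊕ Y)
w3 = Z ∧ w2 = Z ∧ (X ⊕ (X ⊕ Y))
w4 = X ⊕ w3 = X ⊕ (Z ∧ (X ⊕ (X ⊕ Y)))
w6 = w1 ⊕ Z = (X ⊕ Y) ⊕ Z
w7 = w6 ∧ w4 = ((X ⊕ Y) ⊕ Z) ∧ (X ⊕ (Z ∧ (X ⊕ (X ⊕ Y))))
w8 = w4 ∧ w7 = (X ⊕ (Z ∧ (X ⊕ (X ⊕ Y)))) ∧ (((X ⊕ Y) ⊕ Z) ∧ (X ⊕ (Z ∧ (X ⊕ (X ⊕ Y)))))
At X=0, Y=0, Z=0: circuit gives 0, formula gives 0.
At X=1, Y=0, Z=0: circuit gives 1, formula gives 1.
Agrees on all 8 inputs.

Yes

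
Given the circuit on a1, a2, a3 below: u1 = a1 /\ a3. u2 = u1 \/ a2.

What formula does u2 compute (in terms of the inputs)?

u1 = a1 /\ a3
u2 = u1 \/ a2 = (a1 /\ a3) \/ a2

(a1 /\ a3) \/ a2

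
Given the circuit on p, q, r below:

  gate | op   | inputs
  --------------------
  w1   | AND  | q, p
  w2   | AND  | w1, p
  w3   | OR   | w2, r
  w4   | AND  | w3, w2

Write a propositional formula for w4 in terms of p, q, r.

w1 = q AND p
w2 = w1 AND p = (q AND p) AND p
w3 = w2 OR r = ((q AND p) AND p) OR r
w4 = w3 AND w2 = (((q AND p) AND p) OR r) AND ((q AND p) AND p)

(((q AND p) AND p) OR r) AND ((q AND p) AND p)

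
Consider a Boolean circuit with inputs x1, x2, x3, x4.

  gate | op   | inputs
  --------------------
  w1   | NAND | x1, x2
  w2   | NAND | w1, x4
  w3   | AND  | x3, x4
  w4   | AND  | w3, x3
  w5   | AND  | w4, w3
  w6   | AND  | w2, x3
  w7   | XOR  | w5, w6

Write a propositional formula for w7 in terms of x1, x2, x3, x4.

(((x3 AND x4) AND x3) AND (x3 AND x4)) XOR (((x1 NAND x2) NAND x4) AND x3)

w1 = x1 NAND x2
w2 = w1 NAND x4 = (x1 NAND x2) NAND x4
w3 = x3 AND x4
w4 = w3 AND x3 = (x3 AND x4) AND x3
w5 = w4 AND w3 = ((x3 AND x4) AND x3) AND (x3 AND x4)
w6 = w2 AND x3 = ((x1 NAND x2) NAND x4) AND x3
w7 = w5 XOR w6 = (((x3 AND x4) AND x3) AND (x3 AND x4)) XOR (((x1 NAND x2) NAND x4) AND x3)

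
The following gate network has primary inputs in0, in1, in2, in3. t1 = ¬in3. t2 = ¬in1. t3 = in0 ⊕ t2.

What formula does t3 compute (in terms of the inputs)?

t2 = ¬in1
t3 = in0 ⊕ t2 = in0 ⊕ ¬in1

in0 ⊕ ¬in1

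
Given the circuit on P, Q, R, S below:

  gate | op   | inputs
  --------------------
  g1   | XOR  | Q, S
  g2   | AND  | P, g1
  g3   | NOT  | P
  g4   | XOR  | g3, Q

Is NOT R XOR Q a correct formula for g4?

No

g3 = NOT P
g4 = g3 XOR Q = NOT P XOR Q
At P=0, Q=0, R=1, S=0: circuit gives 1, formula gives 0.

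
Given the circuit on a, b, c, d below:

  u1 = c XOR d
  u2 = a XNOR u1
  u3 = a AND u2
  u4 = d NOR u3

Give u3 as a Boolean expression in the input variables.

u1 = c XOR d
u2 = a XNOR u1 = a XNOR (c XOR d)
u3 = a AND u2 = a AND (a XNOR (c XOR d))

a AND (a XNOR (c XOR d))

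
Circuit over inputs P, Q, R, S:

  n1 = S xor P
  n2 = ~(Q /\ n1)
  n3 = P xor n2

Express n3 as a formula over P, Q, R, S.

P xor (~(Q /\ (S xor P)))

n1 = S xor P
n2 = ~(Q /\ n1) = ~(Q /\ (S xor P))
n3 = P xor n2 = P xor (~(Q /\ (S xor P)))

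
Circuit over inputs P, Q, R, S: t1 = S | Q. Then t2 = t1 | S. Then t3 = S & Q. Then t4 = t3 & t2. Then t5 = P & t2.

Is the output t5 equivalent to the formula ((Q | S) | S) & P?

Yes

t1 = S | Q
t2 = t1 | S = (S | Q) | S
t5 = P & t2 = P & ((S | Q) | S)
At P=0, Q=0, R=0, S=0: circuit gives 0, formula gives 0.
At P=1, Q=0, R=0, S=1: circuit gives 1, formula gives 1.
Agrees on all 16 inputs.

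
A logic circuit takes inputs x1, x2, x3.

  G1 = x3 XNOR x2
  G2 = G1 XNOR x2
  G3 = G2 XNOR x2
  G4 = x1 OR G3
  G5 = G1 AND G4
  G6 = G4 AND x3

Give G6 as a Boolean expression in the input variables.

G1 = x3 XNOR x2
G2 = G1 XNOR x2 = (x3 XNOR x2) XNOR x2
G3 = G2 XNOR x2 = ((x3 XNOR x2) XNOR x2) XNOR x2
G4 = x1 OR G3 = x1 OR (((x3 XNOR x2) XNOR x2) XNOR x2)
G6 = G4 AND x3 = (x1 OR (((x3 XNOR x2) XNOR x2) XNOR x2)) AND x3

(x1 OR (((x3 XNOR x2) XNOR x2) XNOR x2)) AND x3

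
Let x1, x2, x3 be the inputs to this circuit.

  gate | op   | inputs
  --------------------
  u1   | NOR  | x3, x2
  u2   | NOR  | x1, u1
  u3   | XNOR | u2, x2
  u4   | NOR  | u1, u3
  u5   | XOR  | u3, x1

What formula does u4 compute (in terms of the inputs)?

u1 = x3 NOR x2
u2 = x1 NOR u1 = x1 NOR (x3 NOR x2)
u3 = u2 XNOR x2 = (x1 NOR (x3 NOR x2)) XNOR x2
u4 = u1 NOR u3 = (x3 NOR x2) NOR ((x1 NOR (x3 NOR x2)) XNOR x2)

(x3 NOR x2) NOR ((x1 NOR (x3 NOR x2)) XNOR x2)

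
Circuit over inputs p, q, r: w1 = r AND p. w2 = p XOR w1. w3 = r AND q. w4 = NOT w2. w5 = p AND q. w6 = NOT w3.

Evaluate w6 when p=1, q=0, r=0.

1

w3 = 0 AND 0 = 0
w6 = NOT 0 = 1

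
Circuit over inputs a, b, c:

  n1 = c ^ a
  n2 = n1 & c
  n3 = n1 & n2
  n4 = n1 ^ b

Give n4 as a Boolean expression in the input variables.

n1 = c ^ a
n4 = n1 ^ b = (c ^ a) ^ b

(c ^ a) ^ b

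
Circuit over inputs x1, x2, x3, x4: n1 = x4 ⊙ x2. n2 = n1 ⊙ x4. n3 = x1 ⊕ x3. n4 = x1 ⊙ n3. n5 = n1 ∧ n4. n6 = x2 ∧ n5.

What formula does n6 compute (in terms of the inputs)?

x2 ∧ ((x4 ⊙ x2) ∧ (x1 ⊙ (x1 ⊕ x3)))

n1 = x4 ⊙ x2
n3 = x1 ⊕ x3
n4 = x1 ⊙ n3 = x1 ⊙ (x1 ⊕ x3)
n5 = n1 ∧ n4 = (x4 ⊙ x2) ∧ (x1 ⊙ (x1 ⊕ x3))
n6 = x2 ∧ n5 = x2 ∧ ((x4 ⊙ x2) ∧ (x1 ⊙ (x1 ⊕ x3)))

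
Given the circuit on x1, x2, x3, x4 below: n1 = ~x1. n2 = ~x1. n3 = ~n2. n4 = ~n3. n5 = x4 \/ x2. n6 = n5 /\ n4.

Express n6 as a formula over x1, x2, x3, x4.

n2 = ~x1
n3 = ~n2 = ~~x1
n4 = ~n3 = ~~~x1
n5 = x4 \/ x2
n6 = n5 /\ n4 = (x4 \/ x2) /\ ~~~x1

(x4 \/ x2) /\ ~~~x1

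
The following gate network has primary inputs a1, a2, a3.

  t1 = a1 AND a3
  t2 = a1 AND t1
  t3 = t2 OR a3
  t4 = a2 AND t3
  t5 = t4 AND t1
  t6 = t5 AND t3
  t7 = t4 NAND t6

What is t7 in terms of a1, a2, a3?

t1 = a1 AND a3
t2 = a1 AND t1 = a1 AND (a1 AND a3)
t3 = t2 OR a3 = (a1 AND (a1 AND a3)) OR a3
t4 = a2 AND t3 = a2 AND ((a1 AND (a1 AND a3)) OR a3)
t5 = t4 AND t1 = (a2 AND ((a1 AND (a1 AND a3)) OR a3)) AND (a1 AND a3)
t6 = t5 AND t3 = ((a2 AND ((a1 AND (a1 AND a3)) OR a3)) AND (a1 AND a3)) AND ((a1 AND (a1 AND a3)) OR a3)
t7 = t4 NAND t6 = (a2 AND ((a1 AND (a1 AND a3)) OR a3)) NAND (((a2 AND ((a1 AND (a1 AND a3)) OR a3)) AND (a1 AND a3)) AND ((a1 AND (a1 AND a3)) OR a3))

(a2 AND ((a1 AND (a1 AND a3)) OR a3)) NAND (((a2 AND ((a1 AND (a1 AND a3)) OR a3)) AND (a1 AND a3)) AND ((a1 AND (a1 AND a3)) OR a3))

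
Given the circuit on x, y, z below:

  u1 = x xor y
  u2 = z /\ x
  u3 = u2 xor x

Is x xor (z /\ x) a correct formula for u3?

u2 = z /\ x
u3 = u2 xor x = (z /\ x) xor x
At x=0, y=0, z=0: circuit gives 0, formula gives 0.
At x=1, y=0, z=0: circuit gives 1, formula gives 1.
Agrees on all 8 inputs.

Yes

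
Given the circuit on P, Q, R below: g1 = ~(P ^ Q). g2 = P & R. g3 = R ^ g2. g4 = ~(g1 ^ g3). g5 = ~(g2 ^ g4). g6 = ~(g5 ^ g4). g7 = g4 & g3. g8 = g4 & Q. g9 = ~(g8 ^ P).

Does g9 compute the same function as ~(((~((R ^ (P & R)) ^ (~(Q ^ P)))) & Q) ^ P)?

Yes

g1 = ~(P ^ Q)
g2 = P & R
g3 = R ^ g2 = R ^ (P & R)
g4 = ~(g1 ^ g3) = ~((~(P ^ Q)) ^ (R ^ (P & R)))
g8 = g4 & Q = (~((~(P ^ Q)) ^ (R ^ (P & R)))) & Q
g9 = ~(g8 ^ P) = ~(((~((~(P ^ Q)) ^ (R ^ (P & R)))) & Q) ^ P)
At P=0, Q=1, R=0: circuit gives 0, formula gives 0.
At P=0, Q=0, R=0: circuit gives 1, formula gives 1.
Agrees on all 8 inputs.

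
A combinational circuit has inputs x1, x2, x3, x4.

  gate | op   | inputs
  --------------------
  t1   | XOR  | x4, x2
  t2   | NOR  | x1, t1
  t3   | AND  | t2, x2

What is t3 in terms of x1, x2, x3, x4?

(x1 NOR (x4 XOR x2)) AND x2

t1 = x4 XOR x2
t2 = x1 NOR t1 = x1 NOR (x4 XOR x2)
t3 = t2 AND x2 = (x1 NOR (x4 XOR x2)) AND x2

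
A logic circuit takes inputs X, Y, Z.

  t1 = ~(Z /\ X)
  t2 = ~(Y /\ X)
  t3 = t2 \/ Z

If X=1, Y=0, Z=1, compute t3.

t2 = ~(0 /\ 1) = 1
t3 = 1 \/ 1 = 1

1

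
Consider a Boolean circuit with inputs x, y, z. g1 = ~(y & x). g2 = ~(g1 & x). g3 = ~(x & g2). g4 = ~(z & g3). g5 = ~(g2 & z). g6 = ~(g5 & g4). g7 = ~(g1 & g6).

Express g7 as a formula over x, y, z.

~((~(y & x)) & (~((~((~((~(y & x)) & x)) & z)) & (~(z & (~(x & (~((~(y & x)) & x)))))))))

g1 = ~(y & x)
g2 = ~(g1 & x) = ~((~(y & x)) & x)
g3 = ~(x & g2) = ~(x & (~((~(y & x)) & x)))
g4 = ~(z & g3) = ~(z & (~(x & (~((~(y & x)) & x)))))
g5 = ~(g2 & z) = ~((~((~(y & x)) & x)) & z)
g6 = ~(g5 & g4) = ~((~((~((~(y & x)) & x)) & z)) & (~(z & (~(x & (~((~(y & x)) & x)))))))
g7 = ~(g1 & g6) = ~((~(y & x)) & (~((~((~((~(y & x)) & x)) & z)) & (~(z & (~(x & (~((~(y & x)) & x)))))))))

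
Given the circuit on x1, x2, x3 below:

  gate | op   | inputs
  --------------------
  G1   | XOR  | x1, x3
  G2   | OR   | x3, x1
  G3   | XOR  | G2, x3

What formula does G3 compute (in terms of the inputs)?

G2 = x3 OR x1
G3 = G2 XOR x3 = (x3 OR x1) XOR x3

(x3 OR x1) XOR x3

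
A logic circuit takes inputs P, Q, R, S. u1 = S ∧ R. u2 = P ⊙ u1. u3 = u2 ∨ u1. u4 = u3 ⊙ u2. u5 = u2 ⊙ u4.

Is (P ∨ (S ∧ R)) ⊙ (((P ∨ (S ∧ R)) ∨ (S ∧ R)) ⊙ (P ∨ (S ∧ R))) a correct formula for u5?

No

u1 = S ∧ R
u2 = P ⊙ u1 = P ⊙ (S ∧ R)
u3 = u2 ∨ u1 = (P ⊙ (S ∧ R)) ∨ (S ∧ R)
u4 = u3 ⊙ u2 = ((P ⊙ (S ∧ R)) ∨ (S ∧ R)) ⊙ (P ⊙ (S ∧ R))
u5 = u2 ⊙ u4 = (P ⊙ (S ∧ R)) ⊙ (((P ⊙ (S ∧ R)) ∨ (S ∧ R)) ⊙ (P ⊙ (S ∧ R)))
At P=0, Q=0, R=0, S=0: circuit gives 1, formula gives 0.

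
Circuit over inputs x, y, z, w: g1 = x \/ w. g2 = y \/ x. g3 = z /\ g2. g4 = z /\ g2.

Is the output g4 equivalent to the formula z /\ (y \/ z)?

g2 = y \/ x
g4 = z /\ g2 = z /\ (y \/ x)
At x=0, y=0, z=1, w=0: circuit gives 0, formula gives 1.

No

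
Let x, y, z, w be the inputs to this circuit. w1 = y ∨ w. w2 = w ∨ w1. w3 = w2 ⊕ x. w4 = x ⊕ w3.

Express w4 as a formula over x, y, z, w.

x ⊕ ((w ∨ (y ∨ w)) ⊕ x)

w1 = y ∨ w
w2 = w ∨ w1 = w ∨ (y ∨ w)
w3 = w2 ⊕ x = (w ∨ (y ∨ w)) ⊕ x
w4 = x ⊕ w3 = x ⊕ ((w ∨ (y ∨ w)) ⊕ x)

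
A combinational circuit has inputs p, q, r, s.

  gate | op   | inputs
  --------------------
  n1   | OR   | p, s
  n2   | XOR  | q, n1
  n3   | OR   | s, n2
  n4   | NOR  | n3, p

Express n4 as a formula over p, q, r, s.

n1 = p OR s
n2 = q XOR n1 = q XOR (p OR s)
n3 = s OR n2 = s OR (q XOR (p OR s))
n4 = n3 NOR p = (s OR (q XOR (p OR s))) NOR p

(s OR (q XOR (p OR s))) NOR p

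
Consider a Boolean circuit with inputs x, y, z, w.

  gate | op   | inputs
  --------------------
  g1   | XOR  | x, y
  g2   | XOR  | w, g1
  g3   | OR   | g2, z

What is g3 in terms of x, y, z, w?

(w XOR (x XOR y)) OR z

g1 = x XOR y
g2 = w XOR g1 = w XOR (x XOR y)
g3 = g2 OR z = (w XOR (x XOR y)) OR z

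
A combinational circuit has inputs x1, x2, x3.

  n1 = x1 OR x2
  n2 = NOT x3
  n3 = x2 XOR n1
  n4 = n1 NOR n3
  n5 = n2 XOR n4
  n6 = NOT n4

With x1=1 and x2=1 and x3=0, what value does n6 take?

1

n1 = 1 OR 1 = 1
n3 = 1 XOR 1 = 0
n4 = 1 NOR 0 = 0
n6 = NOT 0 = 1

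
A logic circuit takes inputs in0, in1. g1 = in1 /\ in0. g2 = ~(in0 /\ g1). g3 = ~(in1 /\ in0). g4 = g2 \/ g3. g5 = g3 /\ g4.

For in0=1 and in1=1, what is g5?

g1 = 1 /\ 1 = 1
g2 = ~(1 /\ 1) = 0
g3 = ~(1 /\ 1) = 0
g4 = 0 \/ 0 = 0
g5 = 0 /\ 0 = 0

0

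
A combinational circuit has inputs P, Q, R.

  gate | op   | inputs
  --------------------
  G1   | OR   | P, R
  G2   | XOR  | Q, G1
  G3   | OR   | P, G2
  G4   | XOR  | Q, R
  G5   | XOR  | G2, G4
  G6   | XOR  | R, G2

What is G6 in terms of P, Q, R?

G1 = P OR R
G2 = Q XOR G1 = Q XOR (P OR R)
G6 = R XOR G2 = R XOR (Q XOR (P OR R))

R XOR (Q XOR (P OR R))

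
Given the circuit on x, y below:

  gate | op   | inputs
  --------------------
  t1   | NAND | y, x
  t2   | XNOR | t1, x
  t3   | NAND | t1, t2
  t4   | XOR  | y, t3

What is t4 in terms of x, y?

t1 = y NAND x
t2 = t1 XNOR x = (y NAND x) XNOR x
t3 = t1 NAND t2 = (y NAND x) NAND ((y NAND x) XNOR x)
t4 = y XOR t3 = y XOR ((y NAND x) NAND ((y NAND x) XNOR x))

y XOR ((y NAND x) NAND ((y NAND x) XNOR x))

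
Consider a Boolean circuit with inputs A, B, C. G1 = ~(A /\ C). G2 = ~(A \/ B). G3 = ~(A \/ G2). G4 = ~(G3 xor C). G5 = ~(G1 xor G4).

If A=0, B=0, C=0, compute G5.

G1 = ~(0 /\ 0) = 1
G2 = ~(0 \/ 0) = 1
G3 = ~(0 \/ 1) = 0
G4 = ~(0 xor 0) = 1
G5 = ~(1 xor 1) = 1

1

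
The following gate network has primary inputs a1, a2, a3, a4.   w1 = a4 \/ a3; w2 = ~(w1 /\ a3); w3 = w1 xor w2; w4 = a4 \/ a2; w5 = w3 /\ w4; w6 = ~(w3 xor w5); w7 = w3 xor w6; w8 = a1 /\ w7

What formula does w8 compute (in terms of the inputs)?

w1 = a4 \/ a3
w2 = ~(w1 /\ a3) = ~((a4 \/ a3) /\ a3)
w3 = w1 xor w2 = (a4 \/ a3) xor (~((a4 \/ a3) /\ a3))
w4 = a4 \/ a2
w5 = w3 /\ w4 = ((a4 \/ a3) xor (~((a4 \/ a3) /\ a3))) /\ (a4 \/ a2)
w6 = ~(w3 xor w5) = ~(((a4 \/ a3) xor (~((a4 \/ a3) /\ a3))) xor (((a4 \/ a3) xor (~((a4 \/ a3) /\ a3))) /\ (a4 \/ a2)))
w7 = w3 xor w6 = ((a4 \/ a3) xor (~((a4 \/ a3) /\ a3))) xor (~(((a4 \/ a3) xor (~((a4 \/ a3) /\ a3))) xor (((a4 \/ a3) xor (~((a4 \/ a3) /\ a3))) /\ (a4 \/ a2))))
w8 = a1 /\ w7 = a1 /\ (((a4 \/ a3) xor (~((a4 \/ a3) /\ a3))) xor (~(((a4 \/ a3) xor (~((a4 \/ a3) /\ a3))) xor (((a4 \/ a3) xor (~((a4 \/ a3) /\ a3))) /\ (a4 \/ a2)))))

a1 /\ (((a4 \/ a3) xor (~((a4 \/ a3) /\ a3))) xor (~(((a4 \/ a3) xor (~((a4 \/ a3) /\ a3))) xor (((a4 \/ a3) xor (~((a4 \/ a3) /\ a3))) /\ (a4 \/ a2)))))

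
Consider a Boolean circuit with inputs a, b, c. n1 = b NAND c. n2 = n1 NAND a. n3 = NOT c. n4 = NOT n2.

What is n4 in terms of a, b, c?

NOT ((b NAND c) NAND a)

n1 = b NAND c
n2 = n1 NAND a = (b NAND c) NAND a
n4 = NOT n2 = NOT ((b NAND c) NAND a)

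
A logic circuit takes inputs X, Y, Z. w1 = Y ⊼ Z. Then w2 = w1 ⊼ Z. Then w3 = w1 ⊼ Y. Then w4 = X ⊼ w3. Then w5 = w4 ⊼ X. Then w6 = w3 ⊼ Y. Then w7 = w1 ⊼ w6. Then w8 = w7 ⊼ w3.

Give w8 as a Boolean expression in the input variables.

w1 = Y ⊼ Z
w3 = w1 ⊼ Y = (Y ⊼ Z) ⊼ Y
w6 = w3 ⊼ Y = ((Y ⊼ Z) ⊼ Y) ⊼ Y
w7 = w1 ⊼ w6 = (Y ⊼ Z) ⊼ (((Y ⊼ Z) ⊼ Y) ⊼ Y)
w8 = w7 ⊼ w3 = ((Y ⊼ Z) ⊼ (((Y ⊼ Z) ⊼ Y) ⊼ Y)) ⊼ ((Y ⊼ Z) ⊼ Y)

((Y ⊼ Z) ⊼ (((Y ⊼ Z) ⊼ Y) ⊼ Y)) ⊼ ((Y ⊼ Z) ⊼ Y)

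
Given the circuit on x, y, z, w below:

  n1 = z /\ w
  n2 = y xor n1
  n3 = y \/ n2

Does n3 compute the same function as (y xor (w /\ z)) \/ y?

n1 = z /\ w
n2 = y xor n1 = y xor (z /\ w)
n3 = y \/ n2 = y \/ (y xor (z /\ w))
At x=0, y=0, z=0, w=0: circuit gives 0, formula gives 0.
At x=0, y=0, z=1, w=1: circuit gives 1, formula gives 1.
Agrees on all 16 inputs.

Yes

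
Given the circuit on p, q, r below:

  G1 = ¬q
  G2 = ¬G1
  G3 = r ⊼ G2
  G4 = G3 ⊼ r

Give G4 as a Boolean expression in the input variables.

G1 = ¬q
G2 = ¬G1 = ¬¬q
G3 = r ⊼ G2 = r ⊼ ¬¬q
G4 = G3 ⊼ r = (r ⊼ ¬¬q) ⊼ r

(r ⊼ ¬¬q) ⊼ r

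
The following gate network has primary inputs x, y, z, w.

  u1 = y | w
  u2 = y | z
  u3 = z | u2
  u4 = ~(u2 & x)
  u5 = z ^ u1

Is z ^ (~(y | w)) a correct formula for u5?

u1 = y | w
u5 = z ^ u1 = z ^ (y | w)
At x=0, y=0, z=0, w=0: circuit gives 0, formula gives 1.

No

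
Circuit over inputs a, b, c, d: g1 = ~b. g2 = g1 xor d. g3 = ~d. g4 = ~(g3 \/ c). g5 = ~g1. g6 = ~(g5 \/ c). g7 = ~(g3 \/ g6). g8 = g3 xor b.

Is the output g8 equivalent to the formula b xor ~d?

g3 = ~d
g8 = g3 xor b = ~d xor b
At a=0, b=0, c=0, d=1: circuit gives 0, formula gives 0.
At a=0, b=0, c=0, d=0: circuit gives 1, formula gives 1.
Agrees on all 16 inputs.

Yes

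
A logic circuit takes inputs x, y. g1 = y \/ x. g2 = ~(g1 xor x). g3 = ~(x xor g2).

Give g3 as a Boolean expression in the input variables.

g1 = y \/ x
g2 = ~(g1 xor x) = ~((y \/ x) xor x)
g3 = ~(x xor g2) = ~(x xor (~((y \/ x) xor x)))

~(x xor (~((y \/ x) xor x)))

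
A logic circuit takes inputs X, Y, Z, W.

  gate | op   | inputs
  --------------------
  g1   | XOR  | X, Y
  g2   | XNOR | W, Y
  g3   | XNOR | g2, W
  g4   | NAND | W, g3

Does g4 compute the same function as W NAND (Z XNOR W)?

g2 = W XNOR Y
g3 = g2 XNOR W = (W XNOR Y) XNOR W
g4 = W NAND g3 = W NAND ((W XNOR Y) XNOR W)
At X=0, Y=0, Z=1, W=1: circuit gives 1, formula gives 0.

No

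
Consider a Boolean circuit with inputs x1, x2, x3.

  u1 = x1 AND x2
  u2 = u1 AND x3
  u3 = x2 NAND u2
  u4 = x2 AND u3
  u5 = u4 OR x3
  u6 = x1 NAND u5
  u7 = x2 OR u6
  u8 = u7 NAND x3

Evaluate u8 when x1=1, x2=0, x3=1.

u1 = 1 AND 0 = 0
u2 = 0 AND 1 = 0
u3 = 0 NAND 0 = 1
u4 = 0 AND 1 = 0
u5 = 0 OR 1 = 1
u6 = 1 NAND 1 = 0
u7 = 0 OR 0 = 0
u8 = 0 NAND 1 = 1

1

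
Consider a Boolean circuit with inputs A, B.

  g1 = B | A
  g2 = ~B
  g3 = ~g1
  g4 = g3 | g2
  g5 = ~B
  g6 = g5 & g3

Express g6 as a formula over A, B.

~B & ~(B | A)

g1 = B | A
g3 = ~g1 = ~(B | A)
g5 = ~B
g6 = g5 & g3 = ~B & ~(B | A)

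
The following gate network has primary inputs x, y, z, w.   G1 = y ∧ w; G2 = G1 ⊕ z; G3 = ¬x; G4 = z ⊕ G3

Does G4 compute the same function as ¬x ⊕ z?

Yes

G3 = ¬x
G4 = z ⊕ G3 = z ⊕ ¬x
At x=0, y=0, z=1, w=0: circuit gives 0, formula gives 0.
At x=0, y=0, z=0, w=0: circuit gives 1, formula gives 1.
Agrees on all 16 inputs.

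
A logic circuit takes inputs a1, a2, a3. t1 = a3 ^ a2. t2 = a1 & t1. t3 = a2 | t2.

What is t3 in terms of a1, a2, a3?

a2 | (a1 & (a3 ^ a2))

t1 = a3 ^ a2
t2 = a1 & t1 = a1 & (a3 ^ a2)
t3 = a2 | t2 = a2 | (a1 & (a3 ^ a2))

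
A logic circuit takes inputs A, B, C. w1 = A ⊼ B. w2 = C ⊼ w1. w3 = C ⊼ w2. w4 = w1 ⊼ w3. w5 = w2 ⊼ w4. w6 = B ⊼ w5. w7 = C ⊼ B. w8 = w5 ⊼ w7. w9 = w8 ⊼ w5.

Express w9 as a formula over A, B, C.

w1 = A ⊼ B
w2 = C ⊼ w1 = C ⊼ (A ⊼ B)
w3 = C ⊼ w2 = C ⊼ (C ⊼ (A ⊼ B))
w4 = w1 ⊼ w3 = (A ⊼ B) ⊼ (C ⊼ (C ⊼ (A ⊼ B)))
w5 = w2 ⊼ w4 = (C ⊼ (A ⊼ B)) ⊼ ((A ⊼ B) ⊼ (C ⊼ (C ⊼ (A ⊼ B))))
w7 = C ⊼ B
w8 = w5 ⊼ w7 = ((C ⊼ (A ⊼ B)) ⊼ ((A ⊼ B) ⊼ (C ⊼ (C ⊼ (A ⊼ B))))) ⊼ (C ⊼ B)
w9 = w8 ⊼ w5 = (((C ⊼ (A ⊼ B)) ⊼ ((A ⊼ B) ⊼ (C ⊼ (C ⊼ (A ⊼ B))))) ⊼ (C ⊼ B)) ⊼ ((C ⊼ (A ⊼ B)) ⊼ ((A ⊼ B) ⊼ (C ⊼ (C ⊼ (A ⊼ B)))))

(((C ⊼ (A ⊼ B)) ⊼ ((A ⊼ B) ⊼ (C ⊼ (C ⊼ (A ⊼ B))))) ⊼ (C ⊼ B)) ⊼ ((C ⊼ (A ⊼ B)) ⊼ ((A ⊼ B) ⊼ (C ⊼ (C ⊼ (A ⊼ B)))))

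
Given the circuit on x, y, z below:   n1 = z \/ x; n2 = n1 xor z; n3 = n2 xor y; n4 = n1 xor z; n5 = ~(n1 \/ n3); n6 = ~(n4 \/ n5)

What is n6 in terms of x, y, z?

~(((z \/ x) xor z) \/ (~((z \/ x) \/ (((z \/ x) xor z) xor y))))

n1 = z \/ x
n2 = n1 xor z = (z \/ x) xor z
n3 = n2 xor y = ((z \/ x) xor z) xor y
n4 = n1 xor z = (z \/ x) xor z
n5 = ~(n1 \/ n3) = ~((z \/ x) \/ (((z \/ x) xor z) xor y))
n6 = ~(n4 \/ n5) = ~(((z \/ x) xor z) \/ (~((z \/ x) \/ (((z \/ x) xor z) xor y))))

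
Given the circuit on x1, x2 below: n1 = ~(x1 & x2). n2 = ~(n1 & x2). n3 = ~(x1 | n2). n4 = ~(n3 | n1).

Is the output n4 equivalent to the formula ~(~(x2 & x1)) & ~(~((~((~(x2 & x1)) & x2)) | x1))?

n1 = ~(x1 & x2)
n2 = ~(n1 & x2) = ~((~(x1 & x2)) & x2)
n3 = ~(x1 | n2) = ~(x1 | (~((~(x1 & x2)) & x2)))
n4 = ~(n3 | n1) = ~((~(x1 | (~((~(x1 & x2)) & x2)))) | (~(x1 & x2)))
At x1=0, x2=0: circuit gives 0, formula gives 0.
At x1=1, x2=1: circuit gives 1, formula gives 1.
Agrees on all 4 inputs.

Yes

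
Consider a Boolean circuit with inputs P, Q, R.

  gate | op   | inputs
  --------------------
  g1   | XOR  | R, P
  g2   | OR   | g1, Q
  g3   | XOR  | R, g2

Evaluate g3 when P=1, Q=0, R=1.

1

g1 = 1 XOR 1 = 0
g2 = 0 OR 0 = 0
g3 = 1 XOR 0 = 1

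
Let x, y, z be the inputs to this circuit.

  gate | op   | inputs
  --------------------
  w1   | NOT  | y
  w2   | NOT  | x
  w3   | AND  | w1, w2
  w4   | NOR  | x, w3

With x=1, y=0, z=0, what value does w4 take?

0

w1 = NOT 0 = 1
w2 = NOT 1 = 0
w3 = 1 AND 0 = 0
w4 = 1 NOR 0 = 0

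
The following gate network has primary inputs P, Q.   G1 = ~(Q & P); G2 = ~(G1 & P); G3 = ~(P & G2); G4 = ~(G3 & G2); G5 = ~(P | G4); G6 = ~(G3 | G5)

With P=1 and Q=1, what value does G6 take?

G1 = ~(1 & 1) = 0
G2 = ~(0 & 1) = 1
G3 = ~(1 & 1) = 0
G4 = ~(0 & 1) = 1
G5 = ~(1 | 1) = 0
G6 = ~(0 | 0) = 1

1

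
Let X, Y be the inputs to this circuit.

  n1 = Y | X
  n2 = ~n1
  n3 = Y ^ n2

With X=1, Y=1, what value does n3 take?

1

n1 = 1 | 1 = 1
n2 = ~1 = 0
n3 = 1 ^ 0 = 1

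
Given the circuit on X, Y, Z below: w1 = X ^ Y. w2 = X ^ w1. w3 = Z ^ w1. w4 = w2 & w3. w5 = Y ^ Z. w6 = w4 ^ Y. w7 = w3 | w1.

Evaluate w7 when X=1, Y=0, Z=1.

w1 = 1 ^ 0 = 1
w3 = 1 ^ 1 = 0
w7 = 0 | 1 = 1

1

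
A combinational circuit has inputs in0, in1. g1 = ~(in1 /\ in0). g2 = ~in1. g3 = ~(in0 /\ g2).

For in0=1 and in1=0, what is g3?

g2 = ~0 = 1
g3 = ~(1 /\ 1) = 0

0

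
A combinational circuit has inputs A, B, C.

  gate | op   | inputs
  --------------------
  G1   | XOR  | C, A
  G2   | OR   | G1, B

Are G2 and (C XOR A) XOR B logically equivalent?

G1 = C XOR A
G2 = G1 OR B = (C XOR A) OR B
At A=0, B=1, C=1: circuit gives 1, formula gives 0.

No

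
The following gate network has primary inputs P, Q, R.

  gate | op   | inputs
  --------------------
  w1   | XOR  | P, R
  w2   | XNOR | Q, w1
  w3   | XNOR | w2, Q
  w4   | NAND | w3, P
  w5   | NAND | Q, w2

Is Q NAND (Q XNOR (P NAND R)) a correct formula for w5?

w1 = P XOR R
w2 = Q XNOR w1 = Q XNOR (P XOR R)
w5 = Q NAND w2 = Q NAND (Q XNOR (P XOR R))
At P=0, Q=1, R=0: circuit gives 1, formula gives 0.

No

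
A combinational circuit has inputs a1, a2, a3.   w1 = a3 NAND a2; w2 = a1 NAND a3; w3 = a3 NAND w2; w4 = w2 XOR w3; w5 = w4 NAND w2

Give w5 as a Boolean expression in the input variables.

w2 = a1 NAND a3
w3 = a3 NAND w2 = a3 NAND (a1 NAND a3)
w4 = w2 XOR w3 = (a1 NAND a3) XOR (a3 NAND (a1 NAND a3))
w5 = w4 NAND w2 = ((a1 NAND a3) XOR (a3 NAND (a1 NAND a3))) NAND (a1 NAND a3)

((a1 NAND a3) XOR (a3 NAND (a1 NAND a3))) NAND (a1 NAND a3)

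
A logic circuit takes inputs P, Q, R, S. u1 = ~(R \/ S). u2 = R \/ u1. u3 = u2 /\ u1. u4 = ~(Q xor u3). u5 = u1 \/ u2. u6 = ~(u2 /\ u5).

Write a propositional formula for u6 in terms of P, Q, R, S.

~((R \/ (~(R \/ S))) /\ ((~(R \/ S)) \/ (R \/ (~(R \/ S)))))

u1 = ~(R \/ S)
u2 = R \/ u1 = R \/ (~(R \/ S))
u5 = u1 \/ u2 = (~(R \/ S)) \/ (R \/ (~(R \/ S)))
u6 = ~(u2 /\ u5) = ~((R \/ (~(R \/ S))) /\ ((~(R \/ S)) \/ (R \/ (~(R \/ S)))))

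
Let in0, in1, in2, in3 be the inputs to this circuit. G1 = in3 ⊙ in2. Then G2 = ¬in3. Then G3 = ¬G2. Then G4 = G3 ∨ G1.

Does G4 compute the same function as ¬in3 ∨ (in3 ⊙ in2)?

No

G1 = in3 ⊙ in2
G2 = ¬in3
G3 = ¬G2 = ¬¬in3
G4 = G3 ∨ G1 = ¬¬in3 ∨ (in3 ⊙ in2)
At in0=0, in1=0, in2=0, in3=1: circuit gives 1, formula gives 0.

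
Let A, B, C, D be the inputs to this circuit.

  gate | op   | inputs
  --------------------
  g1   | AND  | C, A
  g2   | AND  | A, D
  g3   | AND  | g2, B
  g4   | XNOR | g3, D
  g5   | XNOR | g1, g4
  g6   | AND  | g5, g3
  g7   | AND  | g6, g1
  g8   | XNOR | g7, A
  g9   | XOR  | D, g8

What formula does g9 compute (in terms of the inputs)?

g1 = C AND A
g2 = A AND D
g3 = g2 AND B = (A AND D) AND B
g4 = g3 XNOR D = ((A AND D) AND B) XNOR D
g5 = g1 XNOR g4 = (C AND A) XNOR (((A AND D) AND B) XNOR D)
g6 = g5 AND g3 = ((C AND A) XNOR (((A AND D) AND B) XNOR D)) AND ((A AND D) AND B)
g7 = g6 AND g1 = (((C AND A) XNOR (((A AND D) AND B) XNOR D)) AND ((A AND D) AND B)) AND (C AND A)
g8 = g7 XNOR A = ((((C AND A) XNOR (((A AND D) AND B) XNOR D)) AND ((A AND D) AND B)) AND (C AND A)) XNOR A
g9 = D XOR g8 = D XOR (((((C AND A) XNOR (((A AND D) AND B) XNOR D)) AND ((A AND D) AND B)) AND (C AND A)) XNOR A)

D XOR (((((C AND A) XNOR (((A AND D) AND B) XNOR D)) AND ((A AND D) AND B)) AND (C AND A)) XNOR A)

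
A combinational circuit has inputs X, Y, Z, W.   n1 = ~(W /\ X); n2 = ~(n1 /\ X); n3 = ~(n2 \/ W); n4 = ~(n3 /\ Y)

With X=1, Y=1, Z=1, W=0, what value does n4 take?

n1 = ~(0 /\ 1) = 1
n2 = ~(1 /\ 1) = 0
n3 = ~(0 \/ 0) = 1
n4 = ~(1 /\ 1) = 0

0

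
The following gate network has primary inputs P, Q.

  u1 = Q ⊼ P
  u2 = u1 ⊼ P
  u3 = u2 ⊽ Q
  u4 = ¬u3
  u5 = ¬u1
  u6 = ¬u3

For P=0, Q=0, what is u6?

u1 = 0 ⊼ 0 = 1
u2 = 1 ⊼ 0 = 1
u3 = 1 ⊽ 0 = 0
u6 = ¬0 = 1

1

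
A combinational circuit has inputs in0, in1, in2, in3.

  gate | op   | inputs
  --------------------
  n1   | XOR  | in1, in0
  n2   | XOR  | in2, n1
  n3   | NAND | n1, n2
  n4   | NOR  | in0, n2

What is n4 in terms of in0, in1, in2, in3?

n1 = in1 XOR in0
n2 = in2 XOR n1 = in2 XOR (in1 XOR in0)
n4 = in0 NOR n2 = in0 NOR (in2 XOR (in1 XOR in0))

in0 NOR (in2 XOR (in1 XOR in0))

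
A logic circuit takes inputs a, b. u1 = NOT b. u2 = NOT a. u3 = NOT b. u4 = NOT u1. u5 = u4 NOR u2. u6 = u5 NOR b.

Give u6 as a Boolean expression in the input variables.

u1 = NOT b
u2 = NOT a
u4 = NOT u1 = NOT NOT b
u5 = u4 NOR u2 = NOT NOT b NOR NOT a
u6 = u5 NOR b = (NOT NOT b NOR NOT a) NOR b

(NOT NOT b NOR NOT a) NOR b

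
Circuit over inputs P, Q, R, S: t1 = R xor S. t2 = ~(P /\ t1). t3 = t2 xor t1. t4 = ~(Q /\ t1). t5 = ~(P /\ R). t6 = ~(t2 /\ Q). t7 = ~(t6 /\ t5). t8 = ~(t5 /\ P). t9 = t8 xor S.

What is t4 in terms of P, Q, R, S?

~(Q /\ (R xor S))

t1 = R xor S
t4 = ~(Q /\ t1) = ~(Q /\ (R xor S))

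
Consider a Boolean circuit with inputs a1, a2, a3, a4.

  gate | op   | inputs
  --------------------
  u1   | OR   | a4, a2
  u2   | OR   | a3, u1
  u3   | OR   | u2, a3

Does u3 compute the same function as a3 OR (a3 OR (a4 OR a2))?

Yes

u1 = a4 OR a2
u2 = a3 OR u1 = a3 OR (a4 OR a2)
u3 = u2 OR a3 = (a3 OR (a4 OR a2)) OR a3
At a1=0, a2=0, a3=0, a4=0: circuit gives 0, formula gives 0.
At a1=0, a2=0, a3=0, a4=1: circuit gives 1, formula gives 1.
Agrees on all 16 inputs.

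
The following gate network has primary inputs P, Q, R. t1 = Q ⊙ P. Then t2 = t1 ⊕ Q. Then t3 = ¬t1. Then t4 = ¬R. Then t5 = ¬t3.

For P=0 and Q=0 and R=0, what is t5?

t1 = 0 ⊙ 0 = 1
t3 = ¬1 = 0
t5 = ¬0 = 1

1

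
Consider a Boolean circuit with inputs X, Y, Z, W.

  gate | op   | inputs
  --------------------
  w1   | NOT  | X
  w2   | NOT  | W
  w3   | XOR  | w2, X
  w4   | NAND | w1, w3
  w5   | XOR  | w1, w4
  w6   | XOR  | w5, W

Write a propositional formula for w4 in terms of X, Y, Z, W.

NOT X NAND (NOT W XOR X)

w1 = NOT X
w2 = NOT W
w3 = w2 XOR X = NOT W XOR X
w4 = w1 NAND w3 = NOT X NAND (NOT W XOR X)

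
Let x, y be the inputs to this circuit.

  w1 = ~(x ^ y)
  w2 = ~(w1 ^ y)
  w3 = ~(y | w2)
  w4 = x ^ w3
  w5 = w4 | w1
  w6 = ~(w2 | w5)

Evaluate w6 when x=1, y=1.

0

w1 = ~(1 ^ 1) = 1
w2 = ~(1 ^ 1) = 1
w3 = ~(1 | 1) = 0
w4 = 1 ^ 0 = 1
w5 = 1 | 1 = 1
w6 = ~(1 | 1) = 0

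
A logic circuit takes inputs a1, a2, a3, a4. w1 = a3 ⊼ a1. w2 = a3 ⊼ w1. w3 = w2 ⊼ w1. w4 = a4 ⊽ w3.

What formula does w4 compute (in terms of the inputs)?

a4 ⊽ ((a3 ⊼ (a3 ⊼ a1)) ⊼ (a3 ⊼ a1))

w1 = a3 ⊼ a1
w2 = a3 ⊼ w1 = a3 ⊼ (a3 ⊼ a1)
w3 = w2 ⊼ w1 = (a3 ⊼ (a3 ⊼ a1)) ⊼ (a3 ⊼ a1)
w4 = a4 ⊽ w3 = a4 ⊽ ((a3 ⊼ (a3 ⊼ a1)) ⊼ (a3 ⊼ a1))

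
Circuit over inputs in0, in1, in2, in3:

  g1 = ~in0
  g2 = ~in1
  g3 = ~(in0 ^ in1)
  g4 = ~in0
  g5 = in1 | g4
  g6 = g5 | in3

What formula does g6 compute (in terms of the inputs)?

(in1 | ~in0) | in3

g4 = ~in0
g5 = in1 | g4 = in1 | ~in0
g6 = g5 | in3 = (in1 | ~in0) | in3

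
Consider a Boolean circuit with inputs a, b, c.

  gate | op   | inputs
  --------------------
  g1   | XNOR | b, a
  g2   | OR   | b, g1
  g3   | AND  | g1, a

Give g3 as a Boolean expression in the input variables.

(b XNOR a) AND a

g1 = b XNOR a
g3 = g1 AND a = (b XNOR a) AND a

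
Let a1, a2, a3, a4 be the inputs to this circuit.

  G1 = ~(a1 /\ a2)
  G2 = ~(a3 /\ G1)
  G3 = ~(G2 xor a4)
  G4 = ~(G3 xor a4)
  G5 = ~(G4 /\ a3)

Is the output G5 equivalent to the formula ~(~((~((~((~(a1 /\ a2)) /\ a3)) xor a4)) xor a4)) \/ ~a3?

Yes

G1 = ~(a1 /\ a2)
G2 = ~(a3 /\ G1) = ~(a3 /\ (~(a1 /\ a2)))
G3 = ~(G2 xor a4) = ~((~(a3 /\ (~(a1 /\ a2)))) xor a4)
G4 = ~(G3 xor a4) = ~((~((~(a3 /\ (~(a1 /\ a2)))) xor a4)) xor a4)
G5 = ~(G4 /\ a3) = ~((~((~((~(a3 /\ (~(a1 /\ a2)))) xor a4)) xor a4)) /\ a3)
At a1=1, a2=1, a3=1, a4=0: circuit gives 0, formula gives 0.
At a1=0, a2=0, a3=0, a4=0: circuit gives 1, formula gives 1.
Agrees on all 16 inputs.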